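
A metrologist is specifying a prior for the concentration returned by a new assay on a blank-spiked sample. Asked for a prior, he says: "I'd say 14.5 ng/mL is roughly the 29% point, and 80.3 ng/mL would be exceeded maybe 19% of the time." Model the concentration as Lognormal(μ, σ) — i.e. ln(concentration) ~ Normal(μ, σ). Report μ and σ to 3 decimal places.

μ ≈ 3.336, σ ≈ 1.196

If T ~ Lognormal(μ,σ) then ln T ~ Normal(μ,σ), so the p-quantile of ln T is μ + z_p·σ.
ln(14.5) = 2.674 and ln(80.3) = 4.386; z_{0.29} = -0.5534, z_{0.81} = 0.8779.
σ = (4.386 − 2.674)/(0.8779 − (-0.5534)) = 1.196.
μ = 2.674 − (-0.5534)·1.196 = 3.336.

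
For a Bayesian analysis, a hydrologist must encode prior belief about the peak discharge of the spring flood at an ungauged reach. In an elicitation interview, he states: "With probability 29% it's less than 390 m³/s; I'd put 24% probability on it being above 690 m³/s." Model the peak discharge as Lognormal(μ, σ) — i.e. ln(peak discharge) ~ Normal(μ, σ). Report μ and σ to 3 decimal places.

μ ≈ 6.217, σ ≈ 0.453

If T ~ Lognormal(μ,σ) then ln T ~ Normal(μ,σ), so the p-quantile of ln T is μ + z_p·σ.
ln(390) = 5.966 and ln(690) = 6.537; z_{0.29} = -0.5534, z_{0.76} = 0.7063.
σ = (6.537 − 5.966)/(0.7063 − (-0.5534)) = 0.453.
μ = 5.966 − (-0.5534)·0.453 = 6.217.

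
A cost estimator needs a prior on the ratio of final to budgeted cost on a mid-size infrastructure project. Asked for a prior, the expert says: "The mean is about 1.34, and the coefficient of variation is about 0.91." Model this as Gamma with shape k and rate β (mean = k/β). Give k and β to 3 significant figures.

k ≈ 1.21, β ≈ 0.901

For Gamma(k, rate β): mean = k/β, variance = k/β², so CV = 1/√k.
CV = 0.91, hence k = 1/CV² = 1.21.
Then β = k/mean = 1.21/1.34 = 0.901.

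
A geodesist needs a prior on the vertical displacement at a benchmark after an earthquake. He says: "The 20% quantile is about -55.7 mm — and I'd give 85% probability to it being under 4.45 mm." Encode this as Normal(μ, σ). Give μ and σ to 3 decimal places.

The p-quantile of Normal(μ,σ) is μ + z_p·σ, with z_{0.2} = -0.8416 and z_{0.85} = 1.036.
Eliminate σ: μ = (z₂·x₁ − z₁·x₂)/(z₂ − z₁) = (1.036·-55.7 − (-0.8416)·4.45)/1.878 = -28.745.
Then σ = (x₂ − x₁)/(z₂ − z₁) = (4.45 − -55.7)/1.878 = 32.028.

μ = -28.745, σ = 32.028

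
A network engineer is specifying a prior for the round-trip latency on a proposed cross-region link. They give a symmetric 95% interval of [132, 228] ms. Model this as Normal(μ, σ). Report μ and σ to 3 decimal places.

A symmetric 95% interval runs μ ± z·σ with z = 1.96.
Half-width = 48, so σ = 48/1.96 = 24.490.
μ is the interval midpoint, 180.000.

μ = 180.000, σ = 24.490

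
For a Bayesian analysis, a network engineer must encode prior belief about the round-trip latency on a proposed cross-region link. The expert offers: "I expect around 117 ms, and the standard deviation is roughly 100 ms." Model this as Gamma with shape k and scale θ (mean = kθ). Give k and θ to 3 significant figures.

For Gamma(k, scale θ): mean = kθ, variance = kθ², so CV = 1/√k.
CV = SD/mean = 100/117 = 0.8547, hence k = 1/CV² = 1.37.
Then θ = mean/k = 117/1.37 = 85.5.

k ≈ 1.37, θ ≈ 85.5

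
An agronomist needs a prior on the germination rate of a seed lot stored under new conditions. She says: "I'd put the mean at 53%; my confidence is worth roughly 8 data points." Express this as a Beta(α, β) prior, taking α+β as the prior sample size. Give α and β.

Under the effective-sample-size interpretation, Beta(α, β) has prior mean α/(α+β) and prior sample size α+β.
So α+β = 8 and α/(α+β) = 0.53, giving α = 0.53·8 = 4.24 and β = 8 − 4.24 = 3.76.

α = 4.24, β = 3.76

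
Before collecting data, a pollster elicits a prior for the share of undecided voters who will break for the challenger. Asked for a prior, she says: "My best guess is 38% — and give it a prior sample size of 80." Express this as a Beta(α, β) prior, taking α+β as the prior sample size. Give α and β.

Under the effective-sample-size interpretation, Beta(α, β) has prior mean α/(α+β) and prior sample size α+β.
So α+β = 80 and α/(α+β) = 0.38, giving α = 0.38·80 = 30.4 and β = 80 − 30.4 = 49.6.

α = 30.4, β = 49.6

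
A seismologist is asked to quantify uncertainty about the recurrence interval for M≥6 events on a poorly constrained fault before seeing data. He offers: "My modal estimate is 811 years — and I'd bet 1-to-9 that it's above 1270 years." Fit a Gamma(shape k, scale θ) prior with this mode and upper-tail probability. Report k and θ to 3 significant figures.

Gamma(k,θ) with k>1 has mode (k−1)θ, so θ = 811/(k−1).
Need P(X < 1270) = 0.9 with θ tied to k this way. Start at k = 2, θ = 811: P(X<1270) ≈ 0.464.
Too low — raise k to concentrate. Iterating converges to k ≈ 10.3.
Then θ = 811/(10.3−1) ≈ 87.1.

k ≈ 10.3, θ ≈ 87.1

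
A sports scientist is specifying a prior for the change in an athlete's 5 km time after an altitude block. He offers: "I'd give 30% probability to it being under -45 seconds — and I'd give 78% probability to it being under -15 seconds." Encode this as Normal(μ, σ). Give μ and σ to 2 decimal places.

For Normal(μ,σ), the p-quantile is μ + z_p·σ. Here z_{0.3} = -0.5244, z_{0.78} = 0.7722.
So -45 = μ − 0.5244σ and -15 = μ + 0.7722σ.
Subtracting: σ = (-15 − -45)/(0.7722 − (-0.5244)) = 23.14.
Then μ = -45 − (-0.5244)·23.14 = -32.87.

μ = -32.87, σ = 23.14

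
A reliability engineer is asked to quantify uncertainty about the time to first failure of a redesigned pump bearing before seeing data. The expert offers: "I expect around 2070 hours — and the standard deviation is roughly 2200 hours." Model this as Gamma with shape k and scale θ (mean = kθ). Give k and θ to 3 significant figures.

k ≈ 0.885, θ ≈ 2340

For Gamma(k, scale θ): mean = kθ, variance = kθ², so CV = 1/√k.
CV = SD/mean = 2200/2070 = 1.063, hence k = 1/CV² = 0.885.
Then θ = mean/k = 2070/0.885 = 2340.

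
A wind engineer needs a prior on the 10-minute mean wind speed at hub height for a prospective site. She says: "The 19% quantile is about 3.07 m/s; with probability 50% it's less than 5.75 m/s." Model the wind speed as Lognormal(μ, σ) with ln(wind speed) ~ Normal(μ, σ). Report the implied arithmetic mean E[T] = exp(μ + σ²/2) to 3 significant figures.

E[T] ≈ 7.42 m/s

If T ~ Lognormal(μ,σ) then ln T ~ Normal(μ,σ), so the p-quantile of ln T is μ + z_p·σ.
ln(3.07) = 1.122 and ln(5.75) = 1.749; z_{0.19} = -0.8779, z_{0.5} = 0.
σ = (1.749 − 1.122)/(0 − (-0.8779)) = 0.715.
μ = 1.122 − (-0.8779)·0.715 = 1.749.
E[T] = exp(μ + σ²/2) = exp(1.749 + 0.2555) = 7.42 m/s.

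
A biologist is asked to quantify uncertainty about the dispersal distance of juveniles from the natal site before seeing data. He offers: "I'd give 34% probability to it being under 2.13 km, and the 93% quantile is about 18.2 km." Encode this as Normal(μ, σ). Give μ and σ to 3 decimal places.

μ = 5.640, σ = 8.511

For Normal(μ,σ), the p-quantile is μ + z_p·σ. Here z_{0.34} = -0.4125, z_{0.93} = 1.476.
So 2.13 = μ − 0.4125σ and 18.2 = μ + 1.476σ.
Subtracting: σ = (18.2 − 2.13)/(1.476 − (-0.4125)) = 8.511.
Then μ = 2.13 − (-0.4125)·8.511 = 5.640.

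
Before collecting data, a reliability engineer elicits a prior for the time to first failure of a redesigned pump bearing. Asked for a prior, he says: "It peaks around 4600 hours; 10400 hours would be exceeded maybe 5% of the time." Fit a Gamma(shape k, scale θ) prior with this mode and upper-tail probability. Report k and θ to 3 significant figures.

Gamma(k,θ) with k>1 has mode (k−1)θ, so θ = 4600/(k−1).
Need P(X < 10400) = 0.95 with θ tied to k this way. Start at k = 2, θ = 4600: P(X<10400) ≈ 0.660.
Too low — raise k to concentrate. Iterating converges to k ≈ 5.12.
Then θ = 4600/(5.12−1) ≈ 1120.

k ≈ 5.12, θ ≈ 1120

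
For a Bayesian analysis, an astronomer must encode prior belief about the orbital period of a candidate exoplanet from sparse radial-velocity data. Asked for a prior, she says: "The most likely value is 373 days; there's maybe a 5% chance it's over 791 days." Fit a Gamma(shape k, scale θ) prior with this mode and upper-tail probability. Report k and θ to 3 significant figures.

Gamma(k,θ) with k>1 has mode (k−1)θ, so θ = 373/(k−1).
Need P(X < 791) = 0.95 with θ tied to k this way. Start at k = 2, θ = 373: P(X<791) ≈ 0.626.
Too low — raise k to concentrate. Iterating converges to k ≈ 5.88.
Then θ = 373/(5.88−1) ≈ 76.4.

k ≈ 5.88, θ ≈ 76.4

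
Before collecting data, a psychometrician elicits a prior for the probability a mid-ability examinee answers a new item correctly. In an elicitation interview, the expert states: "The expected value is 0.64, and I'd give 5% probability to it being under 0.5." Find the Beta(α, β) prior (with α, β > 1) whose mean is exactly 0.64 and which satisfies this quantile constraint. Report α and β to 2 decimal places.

α ≈ 21.23, β ≈ 11.94

With mean 0.64 fixed, write α = 0.64s, β = 0.36s where s = α+β.
Need P(θ < 0.5) = 0.05 under Beta(0.64s, 0.36s). Normal approximation: (q−m)/√(m(1−m)/s) ≈ z_{0.05} = -1.64, so s ≈ 0.64·0.36·(-1.64)²/(0.5−0.64)² = 31.8.
At s = 31.8: P(θ<0.5) ≈ 0.054. Adjusting to match 0.05 gives s ≈ 33.18.
So α = 0.64·33.18 ≈ 21.23, β = 0.36·33.18 ≈ 11.94.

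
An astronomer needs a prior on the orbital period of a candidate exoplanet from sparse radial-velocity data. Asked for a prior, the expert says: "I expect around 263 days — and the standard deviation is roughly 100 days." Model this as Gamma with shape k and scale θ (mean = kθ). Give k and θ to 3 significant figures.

For Gamma(k, scale θ): mean = kθ, variance = kθ², so CV = 1/√k.
CV = SD/mean = 100/263 = 0.3802, hence k = 1/CV² = 6.92.
Then θ = mean/k = 263/6.92 = 38.

k ≈ 6.92, θ ≈ 38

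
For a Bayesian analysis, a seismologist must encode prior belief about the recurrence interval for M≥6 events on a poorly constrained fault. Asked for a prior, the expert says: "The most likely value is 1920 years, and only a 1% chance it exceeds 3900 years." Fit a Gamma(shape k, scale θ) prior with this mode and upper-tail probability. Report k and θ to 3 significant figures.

Gamma(k,θ) with k>1 has mode (k−1)θ, so θ = 1920/(k−1).
Need P(X < 3900) = 0.99 with θ tied to k this way. Start at k = 2, θ = 1920: P(X<3900) ≈ 0.602.
Too low — raise k to concentrate. Iterating converges to k ≈ 10.8.
Then θ = 1920/(10.8−1) ≈ 197.

k ≈ 10.8, θ ≈ 197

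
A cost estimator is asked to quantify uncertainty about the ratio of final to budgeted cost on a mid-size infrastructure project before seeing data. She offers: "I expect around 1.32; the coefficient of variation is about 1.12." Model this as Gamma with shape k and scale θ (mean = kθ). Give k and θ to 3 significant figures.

k ≈ 0.797, θ ≈ 1.66

For Gamma(k, scale θ): mean = kθ, variance = kθ², so CV = 1/√k.
CV = 1.12, hence k = 1/CV² = 0.797.
Then θ = mean/k = 1.32/0.797 = 1.66.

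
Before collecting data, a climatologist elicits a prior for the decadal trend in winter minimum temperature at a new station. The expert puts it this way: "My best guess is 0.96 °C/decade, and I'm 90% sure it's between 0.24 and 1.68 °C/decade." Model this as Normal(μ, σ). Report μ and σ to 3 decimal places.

A symmetric 90% interval runs μ ± z·σ with z = 1.645.
Half-width = 0.72, so σ = 0.72/1.645 = 0.438.
μ is the stated best guess, 0.960.

μ = 0.960, σ = 0.438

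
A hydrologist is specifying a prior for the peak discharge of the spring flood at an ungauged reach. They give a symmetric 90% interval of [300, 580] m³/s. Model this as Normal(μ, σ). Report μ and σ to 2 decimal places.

μ = 440.00, σ = 85.11

A symmetric 90% interval runs μ ± z·σ with z = 1.645.
Half-width = 140, so σ = 140/1.645 = 85.11.
μ is the interval midpoint, 440.00.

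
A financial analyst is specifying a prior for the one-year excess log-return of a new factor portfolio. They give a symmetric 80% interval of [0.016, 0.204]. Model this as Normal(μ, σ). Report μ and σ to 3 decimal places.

A symmetric 80% interval runs μ ± z·σ with z = 1.282.
Half-width = 0.094, so σ = 0.094/1.282 = 0.073.
μ is the interval midpoint, 0.110.

μ = 0.110, σ = 0.073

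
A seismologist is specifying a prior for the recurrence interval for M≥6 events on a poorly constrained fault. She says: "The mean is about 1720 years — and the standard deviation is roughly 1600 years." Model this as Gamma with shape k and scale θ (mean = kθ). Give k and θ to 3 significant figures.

k ≈ 1.16, θ ≈ 1490

For Gamma(k, scale θ): mean = kθ, variance = kθ², so CV = 1/√k.
CV = SD/mean = 1600/1720 = 0.9302, hence k = 1/CV² = 1.16.
Then θ = mean/k = 1720/1.16 = 1490.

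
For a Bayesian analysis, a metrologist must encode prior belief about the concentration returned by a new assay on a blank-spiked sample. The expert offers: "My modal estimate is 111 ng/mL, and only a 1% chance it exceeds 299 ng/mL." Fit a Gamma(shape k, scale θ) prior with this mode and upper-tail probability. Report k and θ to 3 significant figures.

k ≈ 5.7, θ ≈ 23.6

Gamma(k,θ) with k>1 has mode (k−1)θ, so θ = 111/(k−1).
Need P(X < 299) = 0.99 with θ tied to k this way. Start at k = 2, θ = 111: P(X<299) ≈ 0.750.
Too low — raise k to concentrate. Iterating converges to k ≈ 5.7.
Then θ = 111/(5.7−1) ≈ 23.6.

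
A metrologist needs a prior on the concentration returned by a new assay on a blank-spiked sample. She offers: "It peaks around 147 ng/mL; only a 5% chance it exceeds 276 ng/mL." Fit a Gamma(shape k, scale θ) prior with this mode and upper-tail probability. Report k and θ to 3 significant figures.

Gamma(k,θ) with k>1 has mode (k−1)θ, so θ = 147/(k−1).
Need P(X < 276) = 0.95 with θ tied to k this way. Start at k = 2, θ = 147: P(X<276) ≈ 0.560.
Too low — raise k to concentrate. Iterating converges to k ≈ 8.01.
Then θ = 147/(8.01−1) ≈ 21.

k ≈ 8.01, θ ≈ 21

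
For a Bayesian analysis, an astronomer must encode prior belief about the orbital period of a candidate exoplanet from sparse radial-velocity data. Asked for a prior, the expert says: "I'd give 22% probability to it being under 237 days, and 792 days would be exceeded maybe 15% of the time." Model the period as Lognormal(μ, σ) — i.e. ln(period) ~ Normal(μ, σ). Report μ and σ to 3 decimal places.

If T ~ Lognormal(μ,σ) then ln T ~ Normal(μ,σ), so the p-quantile of ln T is μ + z_p·σ.
ln(237) = 5.468 and ln(792) = 6.675; z_{0.22} = -0.7722, z_{0.85} = 1.036.
σ = (6.675 − 5.468)/(1.036 − (-0.7722)) = 0.667.
μ = 5.468 − (-0.7722)·0.667 = 5.983.

μ ≈ 5.983, σ ≈ 0.667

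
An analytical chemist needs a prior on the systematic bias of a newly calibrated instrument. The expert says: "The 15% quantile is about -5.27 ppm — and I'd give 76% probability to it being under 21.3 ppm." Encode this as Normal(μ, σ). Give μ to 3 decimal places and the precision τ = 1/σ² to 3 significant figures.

The p-quantile of Normal(μ,σ) is μ + z_p·σ, with z_{0.15} = -1.036 and z_{0.76} = 0.7063.
Eliminate σ: μ = (z₂·x₁ − z₁·x₂)/(z₂ − z₁) = (0.7063·-5.27 − (-1.036)·21.3)/1.743 = 10.532.
Then σ = (x₂ − x₁)/(z₂ − z₁) = (21.3 − -5.27)/1.743 = 15.246.
Precision τ = 1/σ² = 1/15.25² = 0.0043.

μ = 10.532, τ = 0.0043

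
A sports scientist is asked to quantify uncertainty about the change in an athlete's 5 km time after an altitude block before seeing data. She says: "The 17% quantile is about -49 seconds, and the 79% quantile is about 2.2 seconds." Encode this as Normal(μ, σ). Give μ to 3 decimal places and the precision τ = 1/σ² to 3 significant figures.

μ = -21.252, τ = 0.00118

The p-quantile of Normal(μ,σ) is μ + z_p·σ, with z_{0.17} = -0.9542 and z_{0.79} = 0.8064.
Eliminate σ: μ = (z₂·x₁ − z₁·x₂)/(z₂ − z₁) = (0.8064·-49 − (-0.9542)·2.2)/1.761 = -21.252.
Then σ = (x₂ − x₁)/(z₂ − z₁) = (2.2 − -49)/1.761 = 29.081.
Precision τ = 1/σ² = 1/29.08² = 0.00118.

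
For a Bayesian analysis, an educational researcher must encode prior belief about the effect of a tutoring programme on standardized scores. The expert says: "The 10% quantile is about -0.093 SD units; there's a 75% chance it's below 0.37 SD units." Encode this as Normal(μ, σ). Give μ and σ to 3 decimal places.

For Normal(μ,σ), the p-quantile is μ + z_p·σ. Here z_{0.1} = -1.282, z_{0.75} = 0.6745.
So -0.093 = μ − 1.282σ and 0.37 = μ + 0.6745σ.
Subtracting: σ = (0.37 − -0.093)/(0.6745 − (-1.282)) = 0.237.
Then μ = -0.093 − (-1.282)·0.237 = 0.210.

μ = 0.210, σ = 0.237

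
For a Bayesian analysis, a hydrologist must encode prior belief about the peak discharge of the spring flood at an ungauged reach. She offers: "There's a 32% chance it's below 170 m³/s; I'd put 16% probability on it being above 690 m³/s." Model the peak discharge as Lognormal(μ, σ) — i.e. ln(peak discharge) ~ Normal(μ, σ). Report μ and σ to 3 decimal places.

μ ≈ 5.584, σ ≈ 0.958

If T ~ Lognormal(μ,σ) then ln T ~ Normal(μ,σ), so the p-quantile of ln T is μ + z_p·σ.
ln(170) = 5.136 and ln(690) = 6.537; z_{0.32} = -0.4677, z_{0.84} = 0.9945.
σ = (6.537 − 5.136)/(0.9945 − (-0.4677)) = 0.958.
μ = 5.136 − (-0.4677)·0.958 = 5.584.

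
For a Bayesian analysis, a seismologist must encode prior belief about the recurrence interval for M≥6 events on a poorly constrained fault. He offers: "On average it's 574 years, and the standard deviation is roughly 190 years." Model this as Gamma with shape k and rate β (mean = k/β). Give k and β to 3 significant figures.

For Gamma(k, rate β): mean = k/β, variance = k/β², so CV = 1/√k.
CV = SD/mean = 190/574 = 0.331, hence k = 1/CV² = 9.13.
Then β = k/mean = 9.13/574 = 0.0159.

k ≈ 9.13, β ≈ 0.0159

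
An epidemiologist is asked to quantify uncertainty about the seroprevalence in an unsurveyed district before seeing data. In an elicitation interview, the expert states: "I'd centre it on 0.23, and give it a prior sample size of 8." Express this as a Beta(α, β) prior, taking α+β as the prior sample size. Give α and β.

α = 1.84, β = 6.16

Under the effective-sample-size interpretation, Beta(α, β) has prior mean α/(α+β) and prior sample size α+β.
So α+β = 8 and α/(α+β) = 0.23, giving α = 0.23·8 = 1.84 and β = 8 − 1.84 = 6.16.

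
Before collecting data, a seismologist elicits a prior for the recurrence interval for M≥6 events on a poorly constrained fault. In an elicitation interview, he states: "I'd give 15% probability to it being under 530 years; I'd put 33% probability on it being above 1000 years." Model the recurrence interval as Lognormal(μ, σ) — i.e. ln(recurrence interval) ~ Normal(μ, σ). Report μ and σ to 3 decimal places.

If T ~ Lognormal(μ,σ) then ln T ~ Normal(μ,σ), so the p-quantile of ln T is μ + z_p·σ.
ln(530) = 6.273 and ln(1000) = 6.908; z_{0.15} = -1.036, z_{0.67} = 0.4399.
σ = (6.908 − 6.273)/(0.4399 − (-1.036)) = 0.430.
μ = 6.273 − (-1.036)·0.430 = 6.719.

μ ≈ 6.719, σ ≈ 0.430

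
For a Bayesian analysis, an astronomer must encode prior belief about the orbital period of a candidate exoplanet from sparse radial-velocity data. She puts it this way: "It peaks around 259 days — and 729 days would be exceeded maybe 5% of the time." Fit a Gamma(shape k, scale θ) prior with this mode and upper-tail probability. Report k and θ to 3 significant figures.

k ≈ 3.5, θ ≈ 104

Gamma(k,θ) with k>1 has mode (k−1)θ, so θ = 259/(k−1).
Need P(X < 729) = 0.95 with θ tied to k this way. Start at k = 2, θ = 259: P(X<729) ≈ 0.771.
Too low — raise k to concentrate. Iterating converges to k ≈ 3.5.
Then θ = 259/(3.5−1) ≈ 104.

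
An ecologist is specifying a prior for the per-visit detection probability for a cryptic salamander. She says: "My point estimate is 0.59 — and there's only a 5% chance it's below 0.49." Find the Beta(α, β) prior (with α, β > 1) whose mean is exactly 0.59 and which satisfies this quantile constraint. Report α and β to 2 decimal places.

α ≈ 39.31, β ≈ 27.32

With mean 0.59 fixed, write α = 0.59s, β = 0.41s where s = α+β.
Need P(θ < 0.49) = 0.05 under Beta(0.59s, 0.41s). Normal approximation: (q−m)/√(m(1−m)/s) ≈ z_{0.05} = -1.64, so s ≈ 0.59·0.41·(-1.64)²/(0.49−0.59)² = 65.4.
At s = 65.4: P(θ<0.49) ≈ 0.052. Adjusting to match 0.05 gives s ≈ 66.62.
So α = 0.59·66.62 ≈ 39.31, β = 0.41·66.62 ≈ 27.32.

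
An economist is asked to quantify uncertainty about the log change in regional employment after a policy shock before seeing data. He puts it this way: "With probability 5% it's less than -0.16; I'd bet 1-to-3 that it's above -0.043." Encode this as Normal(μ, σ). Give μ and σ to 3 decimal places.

μ = -0.077, σ = 0.050

For Normal(μ,σ), the p-quantile is μ + z_p·σ. Here z_{0.05} = -1.645, z_{0.75} = 0.6745.
So -0.16 = μ − 1.645σ and -0.043 = μ + 0.6745σ.
Subtracting: σ = (-0.043 − -0.16)/(0.6745 − (-1.645)) = 0.050.
Then μ = -0.16 − (-1.645)·0.050 = -0.077.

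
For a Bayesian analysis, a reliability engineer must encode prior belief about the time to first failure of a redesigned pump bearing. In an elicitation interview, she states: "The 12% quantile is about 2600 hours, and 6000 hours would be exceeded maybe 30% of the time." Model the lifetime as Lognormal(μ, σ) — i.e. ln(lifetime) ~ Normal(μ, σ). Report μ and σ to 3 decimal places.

If T ~ Lognormal(μ,σ) then ln T ~ Normal(μ,σ), so the p-quantile of ln T is μ + z_p·σ.
ln(2600) = 7.863 and ln(6000) = 8.7; z_{0.12} = -1.175, z_{0.7} = 0.5244.
σ = (8.7 − 7.863)/(0.5244 − (-1.175)) = 0.492.
μ = 7.863 − (-1.175)·0.492 = 8.441.

μ ≈ 8.441, σ ≈ 0.492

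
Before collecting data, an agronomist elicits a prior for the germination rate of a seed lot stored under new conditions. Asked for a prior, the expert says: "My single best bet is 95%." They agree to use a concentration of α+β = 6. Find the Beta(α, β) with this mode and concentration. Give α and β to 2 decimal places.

α = 4.80, β = 1.20

For α,β > 1 the Beta mode is (α−1)/(α+β−2). With α+β = 6, the mode is (α−1)/4.
Set (α−1)/4 = 0.95 → α = 1 + 0.95·4 = 4.80.
β = 6 − α = 1.20.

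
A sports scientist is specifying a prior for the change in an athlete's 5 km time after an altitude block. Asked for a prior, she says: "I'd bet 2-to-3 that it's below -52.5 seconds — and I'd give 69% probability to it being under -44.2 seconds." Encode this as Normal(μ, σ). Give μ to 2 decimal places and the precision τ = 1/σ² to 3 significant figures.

μ = -49.69, τ = 0.00815

For Normal(μ,σ), the p-quantile is μ + z_p·σ. Here z_{0.4} = -0.2533, z_{0.69} = 0.4959.
So -52.5 = μ − 0.2533σ and -44.2 = μ + 0.4959σ.
Subtracting: σ = (-44.2 − -52.5)/(0.4959 − (-0.2533)) = 11.08.
Then μ = -52.5 − (-0.2533)·11.08 = -49.69.
Precision τ = 1/σ² = 1/11.08² = 0.00815.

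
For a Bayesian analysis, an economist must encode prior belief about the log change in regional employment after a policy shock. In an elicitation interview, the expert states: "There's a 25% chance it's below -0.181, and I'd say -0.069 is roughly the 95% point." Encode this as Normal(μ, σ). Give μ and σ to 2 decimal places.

μ = -0.15, σ = 0.05

The p-quantile of Normal(μ,σ) is μ + z_p·σ, with z_{0.25} = -0.6745 and z_{0.95} = 1.645.
Eliminate σ: μ = (z₂·x₁ − z₁·x₂)/(z₂ − z₁) = (1.645·-0.181 − (-0.6745)·-0.069)/2.319 = -0.15.
Then σ = (x₂ − x₁)/(z₂ − z₁) = (-0.069 − -0.181)/2.319 = 0.05.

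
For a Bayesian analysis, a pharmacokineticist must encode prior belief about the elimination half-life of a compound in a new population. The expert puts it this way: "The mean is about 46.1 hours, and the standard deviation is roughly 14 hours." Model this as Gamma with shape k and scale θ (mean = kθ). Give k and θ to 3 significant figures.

For Gamma(k, scale θ): mean = kθ, variance = kθ², so CV = 1/√k.
CV = SD/mean = 14/46.1 = 0.3037, hence k = 1/CV² = 10.8.
Then θ = mean/k = 46.1/10.8 = 4.25.

k ≈ 10.8, θ ≈ 4.25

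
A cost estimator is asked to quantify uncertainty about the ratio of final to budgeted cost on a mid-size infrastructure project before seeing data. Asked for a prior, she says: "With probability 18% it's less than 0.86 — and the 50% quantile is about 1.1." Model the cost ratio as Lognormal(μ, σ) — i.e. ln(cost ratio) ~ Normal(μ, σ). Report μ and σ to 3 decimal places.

If T ~ Lognormal(μ,σ) then ln T ~ Normal(μ,σ), so the p-quantile of ln T is μ + z_p·σ.
ln(0.86) = -0.1508 and ln(1.1) = 0.09531; z_{0.18} = -0.9154, z_{0.5} = 0.
σ = (0.09531 − -0.1508)/(0 − (-0.9154)) = 0.269.
μ = -0.1508 − (-0.9154)·0.269 = 0.095.

μ ≈ 0.095, σ ≈ 0.269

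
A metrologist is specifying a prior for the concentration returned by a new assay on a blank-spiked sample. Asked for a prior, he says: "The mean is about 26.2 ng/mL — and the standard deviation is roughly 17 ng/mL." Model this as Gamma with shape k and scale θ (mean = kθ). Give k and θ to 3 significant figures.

k ≈ 2.38, θ ≈ 11

For Gamma(k, scale θ): mean = kθ, variance = kθ², so CV = 1/√k.
CV = SD/mean = 17/26.2 = 0.6489, hence k = 1/CV² = 2.38.
Then θ = mean/k = 26.2/2.38 = 11.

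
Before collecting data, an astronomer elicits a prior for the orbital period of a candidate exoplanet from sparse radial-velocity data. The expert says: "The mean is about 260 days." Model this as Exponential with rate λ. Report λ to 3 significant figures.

λ ≈ 0.00385

Exponential mean = 1/λ, so λ = 1/260.0 = 0.00385.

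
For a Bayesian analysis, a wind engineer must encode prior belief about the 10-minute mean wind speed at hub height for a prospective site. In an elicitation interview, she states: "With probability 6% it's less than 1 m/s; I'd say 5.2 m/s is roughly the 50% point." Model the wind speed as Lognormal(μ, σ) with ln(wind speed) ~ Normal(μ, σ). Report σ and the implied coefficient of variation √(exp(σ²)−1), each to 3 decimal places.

If T ~ Lognormal(μ,σ) then ln T ~ Normal(μ,σ), so the p-quantile of ln T is μ + z_p·σ.
ln(1) = 0 and ln(5.2) = 1.649; z_{0.06} = -1.555, z_{0.5} = 0.
σ = (1.649 − 0)/(0 − (-1.555)) = 1.060.
μ = 0 − (-1.555)·1.060 = 1.649.
CV = √(exp(σ²)−1) = √(exp(1.1244)−1) = 1.442.

σ ≈ 1.060, CV ≈ 1.442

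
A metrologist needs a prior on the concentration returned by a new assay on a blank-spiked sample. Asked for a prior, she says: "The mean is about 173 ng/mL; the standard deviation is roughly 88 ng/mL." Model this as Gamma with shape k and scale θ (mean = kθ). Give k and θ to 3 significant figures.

k ≈ 3.86, θ ≈ 44.8

For Gamma(k, scale θ): mean = kθ, variance = kθ², so CV = 1/√k.
CV = SD/mean = 88/173 = 0.5087, hence k = 1/CV² = 3.86.
Then θ = mean/k = 173/3.86 = 44.8.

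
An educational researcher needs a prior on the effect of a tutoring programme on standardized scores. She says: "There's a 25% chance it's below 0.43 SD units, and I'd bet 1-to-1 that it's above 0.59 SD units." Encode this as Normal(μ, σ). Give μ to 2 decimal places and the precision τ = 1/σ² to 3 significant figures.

The p-quantile of Normal(μ,σ) is μ + z_p·σ, with z_{0.25} = -0.6745 and z_{0.5} = 0.
Eliminate σ: μ = (z₂·x₁ − z₁·x₂)/(z₂ − z₁) = (0·0.43 − (-0.6745)·0.59)/0.6745 = 0.59.
Then σ = (x₂ − x₁)/(z₂ − z₁) = (0.59 − 0.43)/0.6745 = 0.24.
Precision τ = 1/σ² = 1/0.2372² = 17.8.

μ = 0.59, τ = 17.8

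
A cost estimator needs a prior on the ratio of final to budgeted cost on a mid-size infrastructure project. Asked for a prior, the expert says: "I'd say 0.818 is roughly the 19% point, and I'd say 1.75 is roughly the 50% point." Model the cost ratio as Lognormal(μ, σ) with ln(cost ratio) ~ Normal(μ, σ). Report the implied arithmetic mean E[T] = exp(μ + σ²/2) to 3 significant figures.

If T ~ Lognormal(μ,σ) then ln T ~ Normal(μ,σ), so the p-quantile of ln T is μ + z_p·σ.
ln(0.818) = -0.2009 and ln(1.75) = 0.5596; z_{0.19} = -0.8779, z_{0.5} = 0.
σ = (0.5596 − -0.2009)/(0 − (-0.8779)) = 0.866.
μ = -0.2009 − (-0.8779)·0.866 = 0.560.
E[T] = exp(μ + σ²/2) = exp(0.560 + 0.3752) = 2.55.

E[T] ≈ 2.55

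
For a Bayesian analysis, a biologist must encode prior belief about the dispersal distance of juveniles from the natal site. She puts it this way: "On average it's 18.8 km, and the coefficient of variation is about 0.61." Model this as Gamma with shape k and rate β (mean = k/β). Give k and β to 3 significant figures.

For Gamma(k, rate β): mean = k/β, variance = k/β², so CV = 1/√k.
CV = 0.61, hence k = 1/CV² = 2.69.
Then β = k/mean = 2.69/18.8 = 0.143.

k ≈ 2.69, β ≈ 0.143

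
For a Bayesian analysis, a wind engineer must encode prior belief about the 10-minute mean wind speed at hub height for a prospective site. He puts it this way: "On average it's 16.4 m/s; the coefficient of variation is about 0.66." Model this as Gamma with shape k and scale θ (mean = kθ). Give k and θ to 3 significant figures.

For Gamma(k, scale θ): mean = kθ, variance = kθ², so CV = 1/√k.
CV = 0.66, hence k = 1/CV² = 2.3.
Then θ = mean/k = 16.4/2.3 = 7.14.

k ≈ 2.3, θ ≈ 7.14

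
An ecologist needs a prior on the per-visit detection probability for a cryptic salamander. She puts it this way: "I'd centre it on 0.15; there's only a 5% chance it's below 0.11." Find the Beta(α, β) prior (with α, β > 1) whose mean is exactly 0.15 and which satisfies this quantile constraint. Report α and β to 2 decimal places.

α ≈ 28.98, β ≈ 164.21

With mean 0.15 fixed, write α = 0.15s, β = 0.85s where s = α+β.
Need P(θ < 0.11) = 0.05 under Beta(0.15s, 0.85s). Normal approximation: (q−m)/√(m(1−m)/s) ≈ z_{0.05} = -1.64, so s ≈ 0.15·0.85·(-1.64)²/(0.11−0.15)² = 215.6.
At s = 215.6: P(θ<0.11) ≈ 0.041. Adjusting to match 0.05 gives s ≈ 193.19.
So α = 0.15·193.19 ≈ 28.98, β = 0.85·193.19 ≈ 164.21.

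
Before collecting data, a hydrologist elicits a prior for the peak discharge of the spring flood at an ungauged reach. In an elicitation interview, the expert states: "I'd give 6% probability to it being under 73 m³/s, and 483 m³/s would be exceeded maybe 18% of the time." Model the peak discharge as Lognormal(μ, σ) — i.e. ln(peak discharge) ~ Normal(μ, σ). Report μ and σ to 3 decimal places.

If T ~ Lognormal(μ,σ) then ln T ~ Normal(μ,σ), so the p-quantile of ln T is μ + z_p·σ.
ln(73) = 4.29 and ln(483) = 6.18; z_{0.06} = -1.555, z_{0.82} = 0.9154.
σ = (6.18 − 4.29)/(0.9154 − (-1.555)) = 0.765.
μ = 4.29 − (-1.555)·0.765 = 5.480.

μ ≈ 5.480, σ ≈ 0.765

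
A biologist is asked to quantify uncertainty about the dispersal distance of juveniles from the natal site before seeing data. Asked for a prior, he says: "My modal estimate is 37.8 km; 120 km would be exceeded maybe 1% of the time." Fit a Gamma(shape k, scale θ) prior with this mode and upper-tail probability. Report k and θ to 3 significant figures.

k ≈ 4.33, θ ≈ 11.4

Gamma(k,θ) with k>1 has mode (k−1)θ, so θ = 37.8/(k−1).
Need P(X < 120) = 0.99 with θ tied to k this way. Start at k = 2, θ = 37.8: P(X<120) ≈ 0.825.
Too low — raise k to concentrate. Iterating converges to k ≈ 4.33.
Then θ = 37.8/(4.33−1) ≈ 11.4.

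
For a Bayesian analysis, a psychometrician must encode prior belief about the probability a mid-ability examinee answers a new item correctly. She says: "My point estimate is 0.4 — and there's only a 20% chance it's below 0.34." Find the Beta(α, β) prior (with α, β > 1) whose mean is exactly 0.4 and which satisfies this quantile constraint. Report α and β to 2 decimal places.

α ≈ 19.17, β ≈ 28.76

With mean 0.4 fixed, write α = 0.4s, β = 0.6s where s = α+β.
Need P(θ < 0.34) = 0.2 under Beta(0.4s, 0.6s). Normal approximation: (q−m)/√(m(1−m)/s) ≈ z_{0.2} = -0.842, so s ≈ 0.4·0.6·(-0.842)²/(0.34−0.4)² = 47.2.
At s = 47.2: P(θ<0.34) ≈ 0.202. Adjusting to match 0.2 gives s ≈ 47.93.
So α = 0.4·47.93 ≈ 19.17, β = 0.6·47.93 ≈ 28.76.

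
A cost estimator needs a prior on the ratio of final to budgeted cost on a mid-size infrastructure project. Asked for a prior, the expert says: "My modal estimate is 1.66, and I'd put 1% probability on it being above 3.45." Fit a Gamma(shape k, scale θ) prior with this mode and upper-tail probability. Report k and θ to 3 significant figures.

k ≈ 10.1, θ ≈ 0.182

Gamma(k,θ) with k>1 has mode (k−1)θ, so θ = 1.66/(k−1).
Need P(X < 3.45) = 0.99 with θ tied to k this way. Start at k = 2, θ = 1.66: P(X<3.45) ≈ 0.615.
Too low — raise k to concentrate. Iterating converges to k ≈ 10.1.
Then θ = 1.66/(10.1−1) ≈ 0.182.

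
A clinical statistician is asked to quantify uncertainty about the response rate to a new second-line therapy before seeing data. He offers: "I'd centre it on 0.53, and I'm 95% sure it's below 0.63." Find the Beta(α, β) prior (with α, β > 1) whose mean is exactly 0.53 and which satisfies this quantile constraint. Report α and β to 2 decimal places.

α ≈ 34.89, β ≈ 30.94

With mean 0.53 fixed, write α = 0.53s, β = 0.47s where s = α+β.
Need P(θ < 0.63) = 0.95 under Beta(0.53s, 0.47s). Normal approximation: (q−m)/√(m(1−m)/s) ≈ z_{0.95} = 1.64, so s ≈ 0.53·0.47·(1.64)²/(0.63−0.53)² = 67.4.
At s = 67.4: P(θ<0.63) ≈ 0.952. Adjusting to match 0.95 gives s ≈ 65.83.
So α = 0.53·65.83 ≈ 34.89, β = 0.47·65.83 ≈ 30.94.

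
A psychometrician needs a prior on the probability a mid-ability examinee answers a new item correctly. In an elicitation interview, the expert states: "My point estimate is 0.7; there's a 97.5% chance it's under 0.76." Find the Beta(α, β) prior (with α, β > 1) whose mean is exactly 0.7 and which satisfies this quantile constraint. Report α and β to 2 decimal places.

With mean 0.7 fixed, write α = 0.7s, β = 0.3s where s = α+β.
Need P(θ < 0.76) = 0.975 under Beta(0.7s, 0.3s). Normal approximation: (q−m)/√(m(1−m)/s) ≈ z_{0.975} = 1.96, so s ≈ 0.7·0.3·(1.96)²/(0.76−0.7)² = 224.1.
At s = 224.1: P(θ<0.76) ≈ 0.979. Adjusting to match 0.975 gives s ≈ 209.61.
So α = 0.7·209.61 ≈ 146.73, β = 0.3·209.61 ≈ 62.88.

α ≈ 146.73, β ≈ 62.88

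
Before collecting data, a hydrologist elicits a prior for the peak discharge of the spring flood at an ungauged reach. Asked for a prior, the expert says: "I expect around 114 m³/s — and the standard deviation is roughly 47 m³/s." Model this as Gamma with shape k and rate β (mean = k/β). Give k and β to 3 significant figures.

k ≈ 5.88, β ≈ 0.0516

For Gamma(k, rate β): mean = k/β, variance = k/β², so CV = 1/√k.
CV = SD/mean = 47/114 = 0.4123, hence k = 1/CV² = 5.88.
Then β = k/mean = 5.88/114 = 0.0516.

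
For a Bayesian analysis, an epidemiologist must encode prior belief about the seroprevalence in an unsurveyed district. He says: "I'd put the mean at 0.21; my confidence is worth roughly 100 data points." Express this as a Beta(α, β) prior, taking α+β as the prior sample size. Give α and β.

Under the effective-sample-size interpretation, Beta(α, β) has prior mean α/(α+β) and prior sample size α+β.
So α+β = 100 and α/(α+β) = 0.21, giving α = 0.21·100 = 21 and β = 100 − 21 = 79.

α = 21, β = 79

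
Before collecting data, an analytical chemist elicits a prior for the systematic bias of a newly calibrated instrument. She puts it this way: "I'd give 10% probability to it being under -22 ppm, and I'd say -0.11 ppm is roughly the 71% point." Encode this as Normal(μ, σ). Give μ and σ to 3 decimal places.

The p-quantile of Normal(μ,σ) is μ + z_p·σ, with z_{0.1} = -1.282 and z_{0.71} = 0.5534.
Eliminate σ: μ = (z₂·x₁ − z₁·x₂)/(z₂ − z₁) = (0.5534·-22 − (-1.282)·-0.11)/1.835 = -6.712.
Then σ = (x₂ − x₁)/(z₂ − z₁) = (-0.11 − -22)/1.835 = 11.930.

μ = -6.712, σ = 11.930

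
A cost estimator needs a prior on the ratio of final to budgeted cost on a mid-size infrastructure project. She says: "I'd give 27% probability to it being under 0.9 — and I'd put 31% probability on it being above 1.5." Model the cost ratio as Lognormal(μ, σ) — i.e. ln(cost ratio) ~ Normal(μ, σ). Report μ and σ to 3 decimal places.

If T ~ Lognormal(μ,σ) then ln T ~ Normal(μ,σ), so the p-quantile of ln T is μ + z_p·σ.
ln(0.9) = -0.1054 and ln(1.5) = 0.4055; z_{0.27} = -0.6128, z_{0.69} = 0.4959.
σ = (0.4055 − -0.1054)/(0.4959 − (-0.6128)) = 0.461.
μ = -0.1054 − (-0.6128)·0.461 = 0.177.

μ ≈ 0.177, σ ≈ 0.461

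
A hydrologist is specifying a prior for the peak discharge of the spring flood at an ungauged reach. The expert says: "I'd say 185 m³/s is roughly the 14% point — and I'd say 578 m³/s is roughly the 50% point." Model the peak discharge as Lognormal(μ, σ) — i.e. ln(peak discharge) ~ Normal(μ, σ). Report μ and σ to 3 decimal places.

μ ≈ 6.360, σ ≈ 1.055

If T ~ Lognormal(μ,σ) then ln T ~ Normal(μ,σ), so the p-quantile of ln T is μ + z_p·σ.
ln(185) = 5.22 and ln(578) = 6.36; z_{0.14} = -1.08, z_{0.5} = 0.
σ = (6.36 − 5.22)/(0 − (-1.08)) = 1.055.
μ = 5.22 − (-1.08)·1.055 = 6.360.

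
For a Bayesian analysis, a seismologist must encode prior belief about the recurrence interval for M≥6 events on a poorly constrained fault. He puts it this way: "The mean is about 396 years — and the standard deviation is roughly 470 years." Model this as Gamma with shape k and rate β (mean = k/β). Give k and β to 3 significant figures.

k ≈ 0.71, β ≈ 0.00179

For Gamma(k, rate β): mean = k/β, variance = k/β², so CV = 1/√k.
CV = SD/mean = 470/396 = 1.187, hence k = 1/CV² = 0.71.
Then β = k/mean = 0.71/396 = 0.00179.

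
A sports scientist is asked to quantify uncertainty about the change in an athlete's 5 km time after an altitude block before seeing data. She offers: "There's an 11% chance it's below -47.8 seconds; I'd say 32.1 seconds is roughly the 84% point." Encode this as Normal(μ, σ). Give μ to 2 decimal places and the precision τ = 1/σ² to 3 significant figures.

μ = -3.68, τ = 0.000773

The p-quantile of Normal(μ,σ) is μ + z_p·σ, with z_{0.11} = -1.227 and z_{0.84} = 0.9945.
Eliminate σ: μ = (z₂·x₁ − z₁·x₂)/(z₂ − z₁) = (0.9945·-47.8 − (-1.227)·32.1)/2.221 = -3.68.
Then σ = (x₂ − x₁)/(z₂ − z₁) = (32.1 − -47.8)/2.221 = 35.98.
Precision τ = 1/σ² = 1/35.98² = 0.000773.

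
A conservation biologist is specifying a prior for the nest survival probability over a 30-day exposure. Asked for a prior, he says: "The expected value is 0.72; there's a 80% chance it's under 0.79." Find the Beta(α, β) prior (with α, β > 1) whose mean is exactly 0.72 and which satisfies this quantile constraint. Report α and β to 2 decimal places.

α ≈ 21.67, β ≈ 8.43

With mean 0.72 fixed, write α = 0.72s, β = 0.28s where s = α+β.
Need P(θ < 0.79) = 0.8 under Beta(0.72s, 0.28s). Normal approximation: (q−m)/√(m(1−m)/s) ≈ z_{0.8} = 0.842, so s ≈ 0.72·0.28·(0.842)²/(0.79−0.72)² = 29.1.
At s = 29.1: P(θ<0.79) ≈ 0.796. Adjusting to match 0.8 gives s ≈ 30.10.
So α = 0.72·30.10 ≈ 21.67, β = 0.28·30.10 ≈ 8.43.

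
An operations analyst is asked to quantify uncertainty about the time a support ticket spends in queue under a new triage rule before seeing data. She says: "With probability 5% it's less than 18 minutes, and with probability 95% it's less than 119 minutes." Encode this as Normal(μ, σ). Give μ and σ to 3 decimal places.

For Normal(μ,σ), the p-quantile is μ + z_p·σ. Here z_{0.05} = -1.645, z_{0.95} = 1.645.
So 18 = μ − 1.645σ and 119 = μ + 1.645σ.
Subtracting: σ = (119 − 18)/(1.645 − (-1.645)) = 30.702.
Then μ = 18 − (-1.645)·30.702 = 68.500.

μ = 68.500, σ = 30.702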